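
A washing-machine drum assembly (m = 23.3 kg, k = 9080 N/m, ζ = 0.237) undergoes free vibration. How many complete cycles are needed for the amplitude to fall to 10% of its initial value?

Logarithmic decrement δ = 2πζ/√(1 − ζ²) = 2π × 0.2370/√(1 − 0.0562) = 1.533.
x_n/x₀ = e^(−nδ) ≤ 0.1; take ln: n ≥ ln(1/0.1)/δ = 2.303/1.533 = 1.502.
So 2 complete cycles are required.

2 cycles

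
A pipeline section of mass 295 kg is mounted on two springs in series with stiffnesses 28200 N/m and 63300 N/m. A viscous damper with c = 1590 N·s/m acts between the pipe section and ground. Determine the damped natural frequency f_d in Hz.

1.22 Hz

Series springs: 1/k_eq = 1/28200 + 1/63300 = 5.126×10^-5, so k_eq = 19510 N/m.
ω_n = √(k_eq/m) = √(19510/295) = 8.132 rad/s.
Critical damping c_c = 2√(k_eq·m) = 2√(19510 × 295) = 4798 N·s/m, so ζ = c/c_c = 1590/4798 = 0.3314.
ω_d = ω_n√(1 − ζ²) = 8.132 × √(1 − 0.110) = 7.673 rad/s.
f_d = ω_d/(2π) = 1.221 Hz.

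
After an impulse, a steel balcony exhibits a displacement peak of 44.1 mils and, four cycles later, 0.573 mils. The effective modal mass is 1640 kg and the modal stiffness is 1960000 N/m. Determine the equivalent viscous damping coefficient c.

Logarithmic decrement δ = (1/n)·ln(x₀/x_n) = (1/4)·ln(44.1/0.573) = (1/4)·ln(76.96) = 1.086.
ζ = δ/√(4π² + δ²) = 1.086/√(39.48 + 1.18) = 1.086/6.376 = 0.1703.
c = ζ · 2√(km) = 0.1703 × 2√(1960000 × 1640) = 0.1703 × 113400 = 19310 N·s/m.

19300 N·s/m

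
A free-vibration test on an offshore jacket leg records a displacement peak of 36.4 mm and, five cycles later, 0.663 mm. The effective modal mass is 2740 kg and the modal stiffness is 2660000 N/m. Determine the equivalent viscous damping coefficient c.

21600 N·s/m

Logarithmic decrement δ = (1/n)·ln(x₀/x_n) = (1/5)·ln(36.4/0.663) = (1/5)·ln(54.90) = 0.8011.
ζ = δ/√(4π² + δ²) = 0.8011/√(39.48 + 0.642) = 0.8011/6.334 = 0.1265.
c = ζ · 2√(km) = 0.1265 × 2√(2660000 × 2740) = 0.1265 × 170700 = 21600 N·s/m.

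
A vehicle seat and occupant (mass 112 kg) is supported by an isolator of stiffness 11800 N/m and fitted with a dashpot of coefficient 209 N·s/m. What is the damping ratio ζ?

0.0909

ω_n = √(k/m) = √(11800/112) = 10.26 rad/s.
Critical damping c_c = 2√(k·m) = 2√(11800 × 112) = 2299 N·s/m, so ζ = c/c_c = 209/2299 = 0.09090.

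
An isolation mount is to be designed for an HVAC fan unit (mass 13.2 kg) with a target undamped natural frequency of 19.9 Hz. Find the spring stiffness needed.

ω_n = 2πf_n = 2π × 19.9 = 125.0 rad/s.
k = m·ω_n² = 13.2 × 125.0² = 13.2 × 15630 = 206400 N/m.

206000 N/m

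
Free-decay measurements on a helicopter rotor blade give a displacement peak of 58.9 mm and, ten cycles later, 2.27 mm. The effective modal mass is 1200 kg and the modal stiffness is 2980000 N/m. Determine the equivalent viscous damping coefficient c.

6190 N·s/m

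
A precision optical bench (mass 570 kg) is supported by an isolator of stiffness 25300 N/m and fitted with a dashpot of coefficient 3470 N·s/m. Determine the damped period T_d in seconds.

1.06 s

ω_n = √(k/m) = √(25300/570) = 6.662 rad/s.
Critical damping c_c = 2√(k·m) = 2√(25300 × 570) = 7595 N·s/m, so ζ = c/c_c = 3470/7595 = 0.4569.
ω_d = ω_n√(1 − ζ²) = 6.662 × √(1 − 0.209) = 5.926 rad/s.
T_d = 2π/ω_d = 1.060 s.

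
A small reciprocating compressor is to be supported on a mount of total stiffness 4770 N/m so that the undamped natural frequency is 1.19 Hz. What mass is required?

ω_n = 2πf_n = 2π × 1.19 = 7.477 rad/s.
m = k/ω_n² = 4770/7.477² = 4770/55.91 = 85.32 kg.

85.3 kg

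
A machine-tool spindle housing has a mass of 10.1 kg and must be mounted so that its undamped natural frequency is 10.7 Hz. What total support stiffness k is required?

ω_n = 2πf_n = 2π × 10.7 = 67.23 rad/s.
k = m·ω_n² = 10.1 × 67.23² = 10.1 × 4520 = 45650 N/m.

45700 N/m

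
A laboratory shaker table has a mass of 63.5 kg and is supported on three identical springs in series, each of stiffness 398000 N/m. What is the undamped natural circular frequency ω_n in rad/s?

45.7 rad/s

Series springs: 1/k_eq = 3/398000, so k_eq = 398000/3 = 132700 N/m.
ω_n = √(k_eq/m) = √(132700/63.5) = √2089 = 45.71 rad/s.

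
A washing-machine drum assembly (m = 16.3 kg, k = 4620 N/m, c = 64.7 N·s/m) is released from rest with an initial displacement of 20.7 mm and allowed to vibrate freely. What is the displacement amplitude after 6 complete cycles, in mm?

0.236 mm

ζ = c/(2√(km)) = 64.7/(2√(4620 × 16.3)) = 64.7/548.8 = 0.1179.
Logarithmic decrement δ = 2πζ/√(1 − ζ²) = 2π × 0.1179/√(1 − 0.0139) = 0.7459.
After n cycles, x_n/x₀ = e^(−nδ), so x_6 = 20.7 × e^(−6 × 0.7459) = 20.7 × 0.01139 = 0.2357 mm.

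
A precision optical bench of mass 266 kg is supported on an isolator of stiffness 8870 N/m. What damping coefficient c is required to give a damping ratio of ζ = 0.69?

c_c = 2√(k·m) = 2√(8870 × 266) = 3072 N·s/m.
c = ζ·c_c = 0.69 × 3072 = 2120 N·s/m.

2120 N·s/m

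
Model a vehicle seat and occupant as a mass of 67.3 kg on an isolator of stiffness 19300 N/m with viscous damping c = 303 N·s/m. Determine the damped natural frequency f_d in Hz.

2.67 Hz

ω_n = √(k/m) = √(19300/67.3) = 16.93 rad/s.
Critical damping c_c = 2√(k·m) = 2√(19300 × 67.3) = 2279 N·s/m, so ζ = c/c_c = 303/2279 = 0.1329.
ω_d = ω_n√(1 − ζ²) = 16.93 × √(1 − 0.0177) = 16.78 rad/s.
f_d = ω_d/(2π) = 2.671 Hz.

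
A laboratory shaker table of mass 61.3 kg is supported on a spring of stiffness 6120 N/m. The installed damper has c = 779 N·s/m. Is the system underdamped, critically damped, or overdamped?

underdamped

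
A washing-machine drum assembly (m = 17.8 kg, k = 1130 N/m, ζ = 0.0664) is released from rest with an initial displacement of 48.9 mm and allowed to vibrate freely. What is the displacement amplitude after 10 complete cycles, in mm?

0.747 mm

Logarithmic decrement δ = 2πζ/√(1 − ζ²) = 2π × 0.06640/√(1 − 0.00441) = 0.4181.
After n cycles, x_n/x₀ = e^(−nδ), so x_10 = 48.9 × e^(−10 × 0.4181) = 48.9 × 0.01528 = 0.7472 mm.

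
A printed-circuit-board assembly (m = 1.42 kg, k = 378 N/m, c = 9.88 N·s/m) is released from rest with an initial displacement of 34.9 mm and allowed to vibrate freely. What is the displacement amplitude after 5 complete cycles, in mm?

0.0367 mm

ζ = c/(2√(km)) = 9.88/(2√(378 × 1.42)) = 9.88/46.34 = 0.2132.
Logarithmic decrement δ = 2πζ/√(1 − ζ²) = 2π × 0.2132/√(1 − 0.0455) = 1.371.
After n cycles, x_n/x₀ = e^(−nδ), so x_5 = 34.9 × e^(−5 × 1.371) = 34.9 × 0.001053 = 0.03674 mm.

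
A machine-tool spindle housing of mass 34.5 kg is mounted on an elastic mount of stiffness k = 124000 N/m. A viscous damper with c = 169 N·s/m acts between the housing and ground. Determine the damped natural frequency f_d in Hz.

ω_n = √(k/m) = √(124000/34.5) = 59.95 rad/s.
Critical damping c_c = 2√(k·m) = 2√(124000 × 34.5) = 4137 N·s/m, so ζ = c/c_c = 169/4137 = 0.04085.
ω_d = ω_n√(1 − ζ²) = 59.95 × √(1 − 0.00167) = 59.90 rad/s.
f_d = ω_d/(2π) = 9.534 Hz.

9.53 Hz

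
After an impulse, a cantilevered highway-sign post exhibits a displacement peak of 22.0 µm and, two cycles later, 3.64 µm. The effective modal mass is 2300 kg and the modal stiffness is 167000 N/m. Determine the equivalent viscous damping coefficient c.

5550 N·s/m

Logarithmic decrement δ = (1/n)·ln(x₀/x_n) = (1/2)·ln(22.0/3.64) = (1/2)·ln(6.044) = 0.8995.
ζ = δ/√(4π² + δ²) = 0.8995/√(39.48 + 0.809) = 0.8995/6.347 = 0.1417.
c = ζ · 2√(km) = 0.1417 × 2√(167000 × 2300) = 0.1417 × 39200 = 5555 N·s/m.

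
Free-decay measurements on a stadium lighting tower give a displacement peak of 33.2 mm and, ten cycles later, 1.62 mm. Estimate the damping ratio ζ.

0.0480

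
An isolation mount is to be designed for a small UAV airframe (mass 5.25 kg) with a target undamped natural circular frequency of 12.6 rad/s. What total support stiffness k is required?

k = m·ω_n² = 5.25 × 12.60² = 5.25 × 158.8 = 833.5 N/m.

833 N/m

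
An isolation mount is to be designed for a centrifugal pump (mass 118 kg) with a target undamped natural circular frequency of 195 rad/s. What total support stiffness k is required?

k = m·ω_n² = 118 × 195.0² = 118 × 38020 = 4487000 N/m.

4490000 N/m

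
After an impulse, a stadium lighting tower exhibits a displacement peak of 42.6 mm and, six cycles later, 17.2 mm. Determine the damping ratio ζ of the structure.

Logarithmic decrement δ = (1/n)·ln(x₀/x_n) = (1/6)·ln(42.6/17.2) = (1/6)·ln(2.477) = 0.1512.
ζ = δ/√(4π² + δ²) = 0.1512/√(39.48 + 0.0228) = 0.1512/6.285 = 0.02405.

0.0241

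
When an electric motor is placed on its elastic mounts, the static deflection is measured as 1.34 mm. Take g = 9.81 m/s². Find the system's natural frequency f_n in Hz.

13.6 Hz

ω_n = √(g/δ_st) = √(9.81/0.00134) = √7321 = 85.56 rad/s.
f_n = ω_n/(2π) = 85.56/6.283 = 13.62 Hz.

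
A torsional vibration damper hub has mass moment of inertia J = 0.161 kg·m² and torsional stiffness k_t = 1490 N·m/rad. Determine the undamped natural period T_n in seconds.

0.0653 s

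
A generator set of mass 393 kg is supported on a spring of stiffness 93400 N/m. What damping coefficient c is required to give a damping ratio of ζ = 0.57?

6910 N·s/m

c_c = 2√(k·m) = 2√(93400 × 393) = 12120 N·s/m.
c = ζ·c_c = 0.57 × 12120 = 6907 N·s/m.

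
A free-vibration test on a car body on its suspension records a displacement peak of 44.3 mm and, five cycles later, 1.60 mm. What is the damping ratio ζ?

0.105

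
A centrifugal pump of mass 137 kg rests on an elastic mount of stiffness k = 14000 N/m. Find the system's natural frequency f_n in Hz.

ω_n = √(k/m) = √(14000/137) = √102.2 = 10.11 rad/s.
f_n = ω_n/(2π) = 10.11/6.283 = 1.609 Hz.

1.61 Hz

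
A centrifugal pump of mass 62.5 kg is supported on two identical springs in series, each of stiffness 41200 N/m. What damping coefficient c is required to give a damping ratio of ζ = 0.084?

191 N·s/m

Series springs: 1/k_eq = 2/41200, so k_eq = 41200/2 = 20600 N/m.
c_c = 2√(k_eq·m) = 2√(20600 × 62.5) = 2269 N·s/m.
c = ζ·c_c = 0.084 × 2269 = 190.6 N·s/m.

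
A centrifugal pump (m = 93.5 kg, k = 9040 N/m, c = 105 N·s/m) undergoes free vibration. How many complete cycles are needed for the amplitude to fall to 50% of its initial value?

ζ = c/(2√(km)) = 105/(2√(9040 × 93.5)) = 105/1839 = 0.05710.
Logarithmic decrement δ = 2πζ/√(1 − ζ²) = 2π × 0.05710/√(1 − 0.00326) = 0.3594.
x_n/x₀ = e^(−nδ) ≤ 0.5; take ln: n ≥ ln(1/0.5)/δ = 0.6931/0.3594 = 1.929.
So 2 complete cycles are required.

2 cycles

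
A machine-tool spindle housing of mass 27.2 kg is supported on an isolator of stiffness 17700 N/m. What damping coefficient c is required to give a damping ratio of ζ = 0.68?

944 N·s/m

c_c = 2√(k·m) = 2√(17700 × 27.2) = 1388 N·s/m.
c = ζ·c_c = 0.68 × 1388 = 943.6 N·s/m.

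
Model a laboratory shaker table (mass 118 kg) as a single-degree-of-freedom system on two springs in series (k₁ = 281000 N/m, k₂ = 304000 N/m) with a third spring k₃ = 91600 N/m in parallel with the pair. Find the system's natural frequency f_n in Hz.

Series pair: k_s = k₁k₂/(k₁+k₂) = (281000)(304000)/(281000 + 304000) = 146000 N/m. In parallel with k₃: k_eq = 146000 + 91600 = 237600 N/m.
ω_n = √(k_eq/m) = √(237600/118) = √2014 = 44.87 rad/s.
f_n = ω_n/(2π) = 44.87/6.283 = 7.142 Hz.

7.14 Hz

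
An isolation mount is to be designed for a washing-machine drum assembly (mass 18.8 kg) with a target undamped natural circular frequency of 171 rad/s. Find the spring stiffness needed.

k = m·ω_n² = 18.8 × 171.0² = 18.8 × 29240 = 549700 N/m.

550000 N/m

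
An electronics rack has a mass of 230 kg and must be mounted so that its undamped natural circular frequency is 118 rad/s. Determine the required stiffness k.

3200000 N/m

k = m·ω_n² = 230 × 118.0² = 230 × 13920 = 3203000 N/m.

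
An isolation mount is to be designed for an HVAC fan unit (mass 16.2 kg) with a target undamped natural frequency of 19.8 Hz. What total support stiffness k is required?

251000 N/m

ω_n = 2πf_n = 2π × 19.8 = 124.4 rad/s.
k = m·ω_n² = 16.2 × 124.4² = 16.2 × 15480 = 250700 N/m.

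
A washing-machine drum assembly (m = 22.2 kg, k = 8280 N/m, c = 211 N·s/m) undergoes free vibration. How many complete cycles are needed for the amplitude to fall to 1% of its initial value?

ζ = c/(2√(km)) = 211/(2√(8280 × 22.2)) = 211/857.5 = 0.2461.
Logarithmic decrement δ = 2πζ/√(1 − ζ²) = 2π × 0.2461/√(1 − 0.0606) = 1.595.
x_n/x₀ = e^(−nδ) ≤ 0.01; take ln: n ≥ ln(1/0.01)/δ = 4.605/1.595 = 2.887.
So 3 complete cycles are required.

3 cycles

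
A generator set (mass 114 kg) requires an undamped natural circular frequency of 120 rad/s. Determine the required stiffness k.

k = m·ω_n² = 114 × 120.0² = 114 × 14400 = 1642000 N/m.

1640000 N/m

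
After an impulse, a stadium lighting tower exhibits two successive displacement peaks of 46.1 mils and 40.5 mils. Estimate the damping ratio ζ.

Logarithmic decrement δ = (1/n)·ln(x₀/x_n) = (1/1)·ln(46.1/40.5) = (1/1)·ln(1.138) = 0.1295.
ζ = δ/√(4π² + δ²) = 0.1295/√(39.48 + 0.0168) = 0.1295/6.285 = 0.02061.

0.0206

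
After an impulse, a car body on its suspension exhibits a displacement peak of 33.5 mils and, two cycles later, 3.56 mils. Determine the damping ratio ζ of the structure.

Logarithmic decrement δ = (1/n)·ln(x₀/x_n) = (1/2)·ln(33.5/3.56) = (1/2)·ln(9.410) = 1.121.
ζ = δ/√(4π² + δ²) = 1.121/√(39.48 + 1.26) = 1.121/6.382 = 0.1756.

0.176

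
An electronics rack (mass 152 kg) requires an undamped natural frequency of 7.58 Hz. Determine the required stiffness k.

ω_n = 2πf_n = 2π × 7.58 = 47.63 rad/s.
k = m·ω_n² = 152 × 47.63² = 152 × 2268 = 344800 N/m.

345000 N/m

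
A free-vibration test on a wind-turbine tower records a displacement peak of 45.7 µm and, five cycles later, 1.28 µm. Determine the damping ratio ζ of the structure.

0.113

Logarithmic decrement δ = (1/n)·ln(x₀/x_n) = (1/5)·ln(45.7/1.28) = (1/5)·ln(35.70) = 0.7150.
ζ = δ/√(4π² + δ²) = 0.7150/√(39.48 + 0.511) = 0.7150/6.324 = 0.1131.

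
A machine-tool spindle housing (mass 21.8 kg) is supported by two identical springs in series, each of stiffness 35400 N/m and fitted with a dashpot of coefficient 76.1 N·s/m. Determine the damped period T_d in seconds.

0.221 s

Series springs: 1/k_eq = 2/35400, so k_eq = 35400/2 = 17700 N/m.
ω_n = √(k_eq/m) = √(17700/21.8) = 28.49 rad/s.
Critical damping c_c = 2√(k_eq·m) = 2√(17700 × 21.8) = 1242 N·s/m, so ζ = c/c_c = 76.1/1242 = 0.06125.
ω_d = ω_n√(1 − ζ²) = 28.49 × √(1 − 0.00375) = 28.44 rad/s.
T_d = 2π/ω_d = 0.2209 s.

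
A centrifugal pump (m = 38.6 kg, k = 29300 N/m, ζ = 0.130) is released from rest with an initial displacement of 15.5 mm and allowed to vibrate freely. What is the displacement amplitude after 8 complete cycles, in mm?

0.0213 mm

Logarithmic decrement δ = 2πζ/√(1 − ζ²) = 2π × 0.1300/√(1 − 0.0169) = 0.8238.
After n cycles, x_n/x₀ = e^(−nδ), so x_8 = 15.5 × e^(−8 × 0.8238) = 15.5 × 0.001373 = 0.02129 mm.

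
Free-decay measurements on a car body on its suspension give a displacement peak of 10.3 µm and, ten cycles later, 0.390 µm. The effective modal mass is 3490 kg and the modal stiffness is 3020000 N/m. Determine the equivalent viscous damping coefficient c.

10700 N·s/m

Logarithmic decrement δ = (1/n)·ln(x₀/x_n) = (1/10)·ln(10.3/0.390) = (1/10)·ln(26.41) = 0.3274.
ζ = δ/√(4π² + δ²) = 0.3274/√(39.48 + 0.107) = 0.3274/6.292 = 0.05203.
c = ζ · 2√(km) = 0.05203 × 2√(3020000 × 3490) = 0.05203 × 205300 = 10680 N·s/m.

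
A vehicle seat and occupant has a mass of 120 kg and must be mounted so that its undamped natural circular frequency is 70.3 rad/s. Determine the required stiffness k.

593000 N/m

k = m·ω_n² = 120 × 70.30² = 120 × 4942 = 593100 N/m.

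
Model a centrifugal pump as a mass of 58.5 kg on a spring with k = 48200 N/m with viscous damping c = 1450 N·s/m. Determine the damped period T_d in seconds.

ω_n = √(k/m) = √(48200/58.5) = 28.70 rad/s.
Critical damping c_c = 2√(k·m) = 2√(48200 × 58.5) = 3358 N·s/m, so ζ = c/c_c = 1450/3358 = 0.4318.
ω_d = ω_n√(1 − ζ²) = 28.70 × √(1 − 0.186) = 25.89 rad/s.
T_d = 2π/ω_d = 0.2427 s.

0.243 s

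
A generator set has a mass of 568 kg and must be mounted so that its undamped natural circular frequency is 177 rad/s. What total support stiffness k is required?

k = m·ω_n² = 568 × 177.0² = 568 × 31330 = 17790000 N/m.

17800000 N/m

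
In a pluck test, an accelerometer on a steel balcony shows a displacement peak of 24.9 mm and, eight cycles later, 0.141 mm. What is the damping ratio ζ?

Logarithmic decrement δ = (1/n)·ln(x₀/x_n) = (1/8)·ln(24.9/0.141) = (1/8)·ln(176.6) = 0.6467.
ζ = δ/√(4π² + δ²) = 0.6467/√(39.48 + 0.418) = 0.6467/6.316 = 0.1024.

0.102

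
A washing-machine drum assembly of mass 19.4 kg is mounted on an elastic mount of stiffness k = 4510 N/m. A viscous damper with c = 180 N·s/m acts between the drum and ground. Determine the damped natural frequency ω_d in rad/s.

ω_n = √(k/m) = √(4510/19.4) = 15.25 rad/s.
Critical damping c_c = 2√(k·m) = 2√(4510 × 19.4) = 591.6 N·s/m, so ζ = c/c_c = 180/591.6 = 0.3043.
ω_d = ω_n√(1 − ζ²) = 15.25 × √(1 − 0.0926) = 14.52 rad/s.

14.5 rad/s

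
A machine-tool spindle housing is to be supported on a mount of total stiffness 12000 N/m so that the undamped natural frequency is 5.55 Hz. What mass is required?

9.87 kg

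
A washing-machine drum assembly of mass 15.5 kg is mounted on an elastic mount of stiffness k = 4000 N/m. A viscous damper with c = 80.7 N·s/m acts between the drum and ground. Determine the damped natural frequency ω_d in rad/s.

15.9 rad/s

ω_n = √(k/m) = √(4000/15.5) = 16.06 rad/s.
Critical damping c_c = 2√(k·m) = 2√(4000 × 15.5) = 498.0 N·s/m, so ζ = c/c_c = 80.7/498.0 = 0.1620.
ω_d = ω_n√(1 − ζ²) = 16.06 × √(1 − 0.0263) = 15.85 rad/s.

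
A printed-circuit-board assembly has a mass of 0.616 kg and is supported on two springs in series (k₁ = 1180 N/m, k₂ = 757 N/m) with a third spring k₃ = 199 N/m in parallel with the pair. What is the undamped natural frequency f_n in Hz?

Series pair: k_s = k₁k₂/(k₁+k₂) = (1180)(757)/(1180 + 757) = 461.2 N/m. In parallel with k₃: k_eq = 461.2 + 199 = 660.2 N/m.
ω_n = √(k_eq/m) = √(660.2/0.616) = √1072 = 32.74 rad/s.
f_n = ω_n/(2π) = 32.74/6.283 = 5.210 Hz.

5.21 Hz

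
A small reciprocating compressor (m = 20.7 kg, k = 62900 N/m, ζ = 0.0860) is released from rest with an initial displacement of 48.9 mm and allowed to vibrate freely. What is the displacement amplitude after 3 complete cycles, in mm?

9.61 mm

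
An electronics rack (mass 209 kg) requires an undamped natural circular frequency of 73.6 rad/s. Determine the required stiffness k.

k = m·ω_n² = 209 × 73.60² = 209 × 5417 = 1132000 N/m.

1130000 N/m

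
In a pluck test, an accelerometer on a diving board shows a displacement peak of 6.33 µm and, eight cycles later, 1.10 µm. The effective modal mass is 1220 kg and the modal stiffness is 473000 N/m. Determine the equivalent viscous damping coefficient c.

1670 N·s/m

Logarithmic decrement δ = (1/n)·ln(x₀/x_n) = (1/8)·ln(6.33/1.10) = (1/8)·ln(5.755) = 0.2187.
ζ = δ/√(4π² + δ²) = 0.2187/√(39.48 + 0.0479) = 0.2187/6.287 = 0.03479.
c = ζ · 2√(km) = 0.03479 × 2√(473000 × 1220) = 0.03479 × 48040 = 1672 N·s/m.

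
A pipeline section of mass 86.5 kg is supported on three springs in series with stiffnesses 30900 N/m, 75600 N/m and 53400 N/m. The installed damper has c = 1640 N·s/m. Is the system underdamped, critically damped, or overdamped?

Series springs: 1/k_eq = 1/30900 + 1/75600 + 1/53400 = 6.432×10^-5, so k_eq = 15550 N/m.
c_c = 2√(k_eq·m) = 2319 N·s/m; ζ = c/c_c = 1640/2319 = 0.707.
Since ζ < 1 the system is underdamped.

underdamped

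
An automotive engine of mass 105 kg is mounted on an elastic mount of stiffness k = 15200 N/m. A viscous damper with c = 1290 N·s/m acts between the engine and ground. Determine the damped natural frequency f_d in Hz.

1.65 Hz

ω_n = √(k/m) = √(15200/105) = 12.03 rad/s.
Critical damping c_c = 2√(k·m) = 2√(15200 × 105) = 2527 N·s/m, so ζ = c/c_c = 1290/2527 = 0.5106.
ω_d = ω_n√(1 − ζ²) = 12.03 × √(1 − 0.261) = 10.35 rad/s.
f_d = ω_d/(2π) = 1.647 Hz.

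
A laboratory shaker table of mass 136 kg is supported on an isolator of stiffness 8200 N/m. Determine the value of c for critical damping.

2110 N·s/m

c_c = 2√(k·m) = 2√(8200 × 136) = 2 × 1056 = 2112 N·s/m.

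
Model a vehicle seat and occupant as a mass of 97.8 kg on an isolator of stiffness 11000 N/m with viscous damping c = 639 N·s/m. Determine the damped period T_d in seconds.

ω_n = √(k/m) = √(11000/97.8) = 10.61 rad/s.
Critical damping c_c = 2√(k·m) = 2√(11000 × 97.8) = 2074 N·s/m, so ζ = c/c_c = 639/2074 = 0.3080.
ω_d = ω_n√(1 − ζ²) = 10.61 × √(1 − 0.0949) = 10.09 rad/s.
T_d = 2π/ω_d = 0.6227 s.

0.623 s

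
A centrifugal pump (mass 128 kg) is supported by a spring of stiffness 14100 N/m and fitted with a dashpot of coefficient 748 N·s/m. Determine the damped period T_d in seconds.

ω_n = √(k/m) = √(14100/128) = 10.50 rad/s.
Critical damping c_c = 2√(k·m) = 2√(14100 × 128) = 2687 N·s/m, so ζ = c/c_c = 748/2687 = 0.2784.
ω_d = ω_n√(1 − ζ²) = 10.50 × √(1 − 0.0775) = 10.08 rad/s.
T_d = 2π/ω_d = 0.6233 s.

0.623 s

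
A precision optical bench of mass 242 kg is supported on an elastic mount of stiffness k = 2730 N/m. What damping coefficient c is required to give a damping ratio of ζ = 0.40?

c_c = 2√(k·m) = 2√(2730 × 242) = 1626 N·s/m.
c = ζ·c_c = 0.40 × 1626 = 650.2 N·s/m.

650 N·s/m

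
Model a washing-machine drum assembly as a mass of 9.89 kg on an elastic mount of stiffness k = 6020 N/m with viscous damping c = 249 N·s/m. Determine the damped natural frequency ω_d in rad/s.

21.2 rad/s

ω_n = √(k/m) = √(6020/9.89) = 24.67 rad/s.
Critical damping c_c = 2√(k·m) = 2√(6020 × 9.89) = 488.0 N·s/m, so ζ = c/c_c = 249/488.0 = 0.5102.
ω_d = ω_n√(1 − ζ²) = 24.67 × √(1 − 0.260) = 21.22 rad/s.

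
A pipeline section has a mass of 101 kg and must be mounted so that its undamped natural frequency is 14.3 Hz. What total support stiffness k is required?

815000 N/m

ω_n = 2πf_n = 2π × 14.3 = 89.85 rad/s.
k = m·ω_n² = 101 × 89.85² = 101 × 8073 = 815400 N/m.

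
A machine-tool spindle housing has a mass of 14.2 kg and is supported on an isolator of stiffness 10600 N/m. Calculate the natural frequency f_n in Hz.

4.35 Hz

ω_n = √(k/m) = √(10600/14.2) = √746.5 = 27.32 rad/s.
f_n = ω_n/(2π) = 27.32/6.283 = 4.348 Hz.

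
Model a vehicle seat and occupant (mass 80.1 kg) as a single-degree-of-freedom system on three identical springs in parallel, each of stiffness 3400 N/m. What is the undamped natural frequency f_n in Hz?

1.80 Hz

Parallel springs add: k_eq = 3 × 3400 = 10200 N/m.
ω_n = √(k_eq/m) = √(10200/80.1) = √127.3 = 11.28 rad/s.
f_n = ω_n/(2π) = 11.28/6.283 = 1.796 Hz.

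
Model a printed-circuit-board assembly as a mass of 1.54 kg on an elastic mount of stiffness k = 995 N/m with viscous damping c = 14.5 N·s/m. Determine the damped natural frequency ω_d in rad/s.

25.0 rad/s

ω_n = √(k/m) = √(995.0/1.54) = 25.42 rad/s.
Critical damping c_c = 2√(k·m) = 2√(995.0 × 1.54) = 78.29 N·s/m, so ζ = c/c_c = 14.5/78.29 = 0.1852.
ω_d = ω_n√(1 − ζ²) = 25.42 × √(1 − 0.0343) = 24.98 rad/s.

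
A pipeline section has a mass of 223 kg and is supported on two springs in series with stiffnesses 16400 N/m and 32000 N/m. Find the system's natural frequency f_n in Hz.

Series springs: 1/k_eq = 1/16400 + 1/32000 = 9.223×10^-5, so k_eq = 10840 N/m.
ω_n = √(k_eq/m) = √(10840/223) = √48.62 = 6.973 rad/s.
f_n = ω_n/(2π) = 6.973/6.283 = 1.110 Hz.

1.11 Hz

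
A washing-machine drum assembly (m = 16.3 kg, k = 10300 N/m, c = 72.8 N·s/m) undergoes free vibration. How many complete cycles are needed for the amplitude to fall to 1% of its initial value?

9 cycles

ζ = c/(2√(km)) = 72.8/(2√(10300 × 16.3)) = 72.8/819.5 = 0.08884.
Logarithmic decrement δ = 2πζ/√(1 − ζ²) = 2π × 0.08884/√(1 − 0.00789) = 0.5604.
x_n/x₀ = e^(−nδ) ≤ 0.01; take ln: n ≥ ln(1/0.01)/δ = 4.605/0.5604 = 8.218.
So 9 complete cycles are required.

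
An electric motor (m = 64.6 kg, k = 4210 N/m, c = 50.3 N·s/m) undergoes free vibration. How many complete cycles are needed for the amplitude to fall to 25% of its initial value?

5 cycles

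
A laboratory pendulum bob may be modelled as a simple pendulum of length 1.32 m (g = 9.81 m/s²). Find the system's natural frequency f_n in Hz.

0.434 Hz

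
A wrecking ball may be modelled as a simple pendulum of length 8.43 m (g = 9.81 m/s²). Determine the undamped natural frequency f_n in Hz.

For a simple pendulum ω_n = √(g/L) = √(9.81/8.43) = √1.164 = 1.079 rad/s.
f_n = ω_n/(2π) = 1.079/6.283 = 0.1717 Hz.

0.172 Hz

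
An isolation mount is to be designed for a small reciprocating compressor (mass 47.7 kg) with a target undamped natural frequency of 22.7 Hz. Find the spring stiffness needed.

970000 N/m

ω_n = 2πf_n = 2π × 22.7 = 142.6 rad/s.
k = m·ω_n² = 47.7 × 142.6² = 47.7 × 20340 = 970400 N/m.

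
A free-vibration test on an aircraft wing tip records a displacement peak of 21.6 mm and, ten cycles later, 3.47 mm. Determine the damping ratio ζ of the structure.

Logarithmic decrement δ = (1/n)·ln(x₀/x_n) = (1/10)·ln(21.6/3.47) = (1/10)·ln(6.225) = 0.1829.
ζ = δ/√(4π² + δ²) = 0.1829/√(39.48 + 0.0334) = 0.1829/6.286 = 0.02909.

0.0291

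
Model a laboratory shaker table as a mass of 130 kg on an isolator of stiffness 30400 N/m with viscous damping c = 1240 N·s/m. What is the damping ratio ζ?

ω_n = √(k/m) = √(30400/130) = 15.29 rad/s.
Critical damping c_c = 2√(k·m) = 2√(30400 × 130) = 3976 N·s/m, so ζ = c/c_c = 1240/3976 = 0.3119.

0.312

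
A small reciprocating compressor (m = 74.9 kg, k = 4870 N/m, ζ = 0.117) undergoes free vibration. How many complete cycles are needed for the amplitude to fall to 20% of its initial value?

Logarithmic decrement δ = 2πζ/√(1 − ζ²) = 2π × 0.1170/√(1 − 0.0137) = 0.7402.
x_n/x₀ = e^(−nδ) ≤ 0.2; take ln: n ≥ ln(1/0.2)/δ = 1.609/0.7402 = 2.174.
So 3 complete cycles are required.

3 cycles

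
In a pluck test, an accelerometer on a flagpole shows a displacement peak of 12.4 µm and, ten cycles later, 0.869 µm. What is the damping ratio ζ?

0.0423

Logarithmic decrement δ = (1/n)·ln(x₀/x_n) = (1/10)·ln(12.4/0.869) = (1/10)·ln(14.27) = 0.2658.
ζ = δ/√(4π² + δ²) = 0.2658/√(39.48 + 0.0707) = 0.2658/6.289 = 0.04227.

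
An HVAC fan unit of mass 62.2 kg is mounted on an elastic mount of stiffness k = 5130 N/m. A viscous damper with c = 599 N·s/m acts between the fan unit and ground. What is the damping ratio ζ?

0.530

ω_n = √(k/m) = √(5130/62.2) = 9.082 rad/s.
Critical damping c_c = 2√(k·m) = 2√(5130 × 62.2) = 1130 N·s/m, so ζ = c/c_c = 599/1130 = 0.5302.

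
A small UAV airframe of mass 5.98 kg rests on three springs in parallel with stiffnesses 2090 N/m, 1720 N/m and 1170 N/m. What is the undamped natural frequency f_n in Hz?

Parallel springs add: k_eq = 2090 + 1720 + 1170 = 4980 N/m.
ω_n = √(k_eq/m) = √(4980/5.98) = √832.8 = 28.86 rad/s.
f_n = ω_n/(2π) = 28.86/6.283 = 4.593 Hz.

4.59 Hz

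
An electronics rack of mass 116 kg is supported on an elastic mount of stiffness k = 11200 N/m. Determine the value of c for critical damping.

c_c = 2√(k·m) = 2√(11200 × 116) = 2 × 1140 = 2280 N·s/m.

2280 N·s/m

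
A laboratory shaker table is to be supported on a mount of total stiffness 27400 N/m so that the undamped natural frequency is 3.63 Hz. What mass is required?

ω_n = 2πf_n = 2π × 3.63 = 22.81 rad/s.
m = k/ω_n² = 27400/22.81² = 27400/520.2 = 52.67 kg.

52.7 kg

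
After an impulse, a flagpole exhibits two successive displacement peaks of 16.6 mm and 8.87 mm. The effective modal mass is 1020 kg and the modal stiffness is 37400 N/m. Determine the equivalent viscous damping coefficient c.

1230 N·s/m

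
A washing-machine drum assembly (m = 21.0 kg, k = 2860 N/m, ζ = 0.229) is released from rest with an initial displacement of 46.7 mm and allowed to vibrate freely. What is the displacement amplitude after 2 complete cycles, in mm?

Logarithmic decrement δ = 2πζ/√(1 − ζ²) = 2π × 0.2290/√(1 − 0.0524) = 1.478.
After n cycles, x_n/x₀ = e^(−nδ), so x_2 = 46.7 × e^(−2 × 1.478) = 46.7 × 0.05201 = 2.429 mm.

2.43 mm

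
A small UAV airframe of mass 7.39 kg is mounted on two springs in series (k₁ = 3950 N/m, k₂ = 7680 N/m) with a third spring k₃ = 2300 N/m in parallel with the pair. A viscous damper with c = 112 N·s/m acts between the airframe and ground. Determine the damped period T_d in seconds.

Series pair: k_s = k₁k₂/(k₁+k₂) = (3950)(7680)/(3950 + 7680) = 2608 N/m. In parallel with k₃: k_eq = 2608 + 2300 = 4908 N/m.
ω_n = √(k_eq/m) = √(4908/7.39) = 25.77 rad/s.
Critical damping c_c = 2√(k_eq·m) = 2√(4908 × 7.39) = 380.9 N·s/m, so ζ = c/c_c = 112/380.9 = 0.2940.
ω_d = ω_n√(1 − ζ²) = 25.77 × √(1 − 0.0865) = 24.63 rad/s.
T_d = 2π/ω_d = 0.2551 s.

0.255 s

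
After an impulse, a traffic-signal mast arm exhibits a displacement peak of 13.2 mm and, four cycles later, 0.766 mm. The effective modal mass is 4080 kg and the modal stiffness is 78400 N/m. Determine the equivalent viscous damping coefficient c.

Logarithmic decrement δ = (1/n)·ln(x₀/x_n) = (1/4)·ln(13.2/0.766) = (1/4)·ln(17.23) = 0.7117.
ζ = δ/√(4π² + δ²) = 0.7117/√(39.48 + 0.507) = 0.7117/6.323 = 0.1126.
c = ζ · 2√(km) = 0.1126 × 2√(78400 × 4080) = 0.1126 × 35770 = 4026 N·s/m.

4030 N·s/m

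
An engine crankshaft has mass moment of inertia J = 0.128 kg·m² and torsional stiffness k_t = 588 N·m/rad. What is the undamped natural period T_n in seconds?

ω_n = √(k_t/J) = √(588/0.128) = √4594 = 67.78 rad/s.
T_n = 2π/ω_n = 6.283/67.78 = 0.09270 s.

0.0927 s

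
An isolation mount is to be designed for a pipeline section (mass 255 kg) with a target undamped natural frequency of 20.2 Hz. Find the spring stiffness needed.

ω_n = 2πf_n = 2π × 20.2 = 126.9 rad/s.
k = m·ω_n² = 255 × 126.9² = 255 × 16110 = 4108000 N/m.

4110000 N/m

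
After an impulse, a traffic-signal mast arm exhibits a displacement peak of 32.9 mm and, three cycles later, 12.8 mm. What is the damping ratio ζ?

0.0500

Logarithmic decrement δ = (1/n)·ln(x₀/x_n) = (1/3)·ln(32.9/12.8) = (1/3)·ln(2.570) = 0.3147.
ζ = δ/√(4π² + δ²) = 0.3147/√(39.48 + 0.0990) = 0.3147/6.291 = 0.05002.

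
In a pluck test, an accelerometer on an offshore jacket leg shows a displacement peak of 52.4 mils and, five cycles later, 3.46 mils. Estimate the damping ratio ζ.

0.0862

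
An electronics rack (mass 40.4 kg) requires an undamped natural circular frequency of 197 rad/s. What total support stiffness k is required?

1570000 N/m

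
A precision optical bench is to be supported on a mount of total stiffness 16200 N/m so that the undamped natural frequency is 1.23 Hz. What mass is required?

271 kg

ω_n = 2πf_n = 2π × 1.23 = 7.728 rad/s.
m = k/ω_n² = 16200/7.728² = 16200/59.73 = 271.2 kg.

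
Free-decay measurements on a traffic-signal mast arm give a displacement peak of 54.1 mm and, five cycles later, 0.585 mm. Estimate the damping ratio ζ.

0.143

Logarithmic decrement δ = (1/n)·ln(x₀/x_n) = (1/5)·ln(54.1/0.585) = (1/5)·ln(92.48) = 0.9054.
ζ = δ/√(4π² + δ²) = 0.9054/√(39.48 + 0.820) = 0.9054/6.348 = 0.1426.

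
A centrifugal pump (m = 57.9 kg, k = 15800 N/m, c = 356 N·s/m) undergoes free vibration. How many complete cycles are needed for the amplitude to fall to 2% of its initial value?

4 cycles

ζ = c/(2√(km)) = 356/(2√(15800 × 57.9)) = 356/1913 = 0.1861.
Logarithmic decrement δ = 2πζ/√(1 − ζ²) = 2π × 0.1861/√(1 − 0.0346) = 1.190.
x_n/x₀ = e^(−nδ) ≤ 0.02; take ln: n ≥ ln(1/0.02)/δ = 3.912/1.190 = 3.287.
So 4 complete cycles are required.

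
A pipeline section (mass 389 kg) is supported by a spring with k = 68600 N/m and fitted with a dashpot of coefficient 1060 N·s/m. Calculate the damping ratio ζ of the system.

ω_n = √(k/m) = √(68600/389) = 13.28 rad/s.
Critical damping c_c = 2√(k·m) = 2√(68600 × 389) = 10330 N·s/m, so ζ = c/c_c = 1060/10330 = 0.1026.

0.103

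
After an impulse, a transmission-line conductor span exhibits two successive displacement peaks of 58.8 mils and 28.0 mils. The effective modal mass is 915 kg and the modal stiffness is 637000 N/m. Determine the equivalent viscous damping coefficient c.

Logarithmic decrement δ = (1/n)·ln(x₀/x_n) = (1/1)·ln(58.8/28.0) = (1/1)·ln(2.100) = 0.7419.
ζ = δ/√(4π² + δ²) = 0.7419/√(39.48 + 0.550) = 0.7419/6.327 = 0.1173.
c = ζ · 2√(km) = 0.1173 × 2√(637000 × 915) = 0.1173 × 48280 = 5662 N·s/m.

5660 N·s/m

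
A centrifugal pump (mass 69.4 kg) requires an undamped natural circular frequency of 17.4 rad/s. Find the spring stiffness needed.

21000 N/m

k = m·ω_n² = 69.4 × 17.40² = 69.4 × 302.8 = 21010 N/m.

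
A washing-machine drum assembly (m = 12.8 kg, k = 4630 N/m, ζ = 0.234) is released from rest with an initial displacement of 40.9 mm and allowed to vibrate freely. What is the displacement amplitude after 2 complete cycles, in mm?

1.99 mm

Logarithmic decrement δ = 2πζ/√(1 − ζ²) = 2π × 0.2340/√(1 − 0.0548) = 1.512.
After n cycles, x_n/x₀ = e^(−nδ), so x_2 = 40.9 × e^(−2 × 1.512) = 40.9 × 0.04858 = 1.987 mm.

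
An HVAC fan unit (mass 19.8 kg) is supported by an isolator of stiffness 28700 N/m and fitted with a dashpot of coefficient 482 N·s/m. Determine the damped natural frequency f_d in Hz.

ω_n = √(k/m) = √(28700/19.8) = 38.07 rad/s.
Critical damping c_c = 2√(k·m) = 2√(28700 × 19.8) = 1508 N·s/m, so ζ = c/c_c = 482/1508 = 0.3197.
ω_d = ω_n√(1 − ζ²) = 38.07 × √(1 − 0.102) = 36.07 rad/s.
f_d = ω_d/(2π) = 5.741 Hz.

5.74 Hz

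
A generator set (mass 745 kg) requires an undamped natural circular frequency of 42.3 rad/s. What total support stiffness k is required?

1330000 N/m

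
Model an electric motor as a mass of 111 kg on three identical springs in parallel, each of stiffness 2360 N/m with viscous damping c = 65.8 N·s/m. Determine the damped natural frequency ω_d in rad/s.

Parallel springs add: k_eq = 3 × 2360 = 7080 N/m.
ω_n = √(k_eq/m) = √(7080/111) = 7.986 rad/s.
Critical damping c_c = 2√(k_eq·m) = 2√(7080 × 111) = 1773 N·s/m, so ζ = c/c_c = 65.8/1773 = 0.03711.
ω_d = ω_n√(1 − ζ²) = 7.986 × √(1 − 0.00138) = 7.981 rad/s.

7.98 rad/s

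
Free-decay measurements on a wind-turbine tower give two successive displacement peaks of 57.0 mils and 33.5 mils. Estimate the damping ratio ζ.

0.0843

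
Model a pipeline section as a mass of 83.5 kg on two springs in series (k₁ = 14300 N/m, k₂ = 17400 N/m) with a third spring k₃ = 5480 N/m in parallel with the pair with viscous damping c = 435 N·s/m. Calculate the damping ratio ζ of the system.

0.206

Series pair: k_s = k₁k₂/(k₁+k₂) = (14300)(17400)/(14300 + 17400) = 7849 N/m. In parallel with k₃: k_eq = 7849 + 5480 = 13330 N/m.
ω_n = √(k_eq/m) = √(13330/83.5) = 12.63 rad/s.
Critical damping c_c = 2√(k_eq·m) = 2√(13330 × 83.5) = 2110 N·s/m, so ζ = c/c_c = 435/2110 = 0.2062.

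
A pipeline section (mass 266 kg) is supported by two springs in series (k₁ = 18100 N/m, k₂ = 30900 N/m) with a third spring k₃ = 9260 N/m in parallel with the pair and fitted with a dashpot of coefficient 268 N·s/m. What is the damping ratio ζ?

0.0571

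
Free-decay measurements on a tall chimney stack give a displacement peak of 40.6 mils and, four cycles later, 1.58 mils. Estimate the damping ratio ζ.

0.128

Logarithmic decrement δ = (1/n)·ln(x₀/x_n) = (1/4)·ln(40.6/1.58) = (1/4)·ln(25.70) = 0.8116.
ζ = δ/√(4π² + δ²) = 0.8116/√(39.48 + 0.659) = 0.8116/6.335 = 0.1281.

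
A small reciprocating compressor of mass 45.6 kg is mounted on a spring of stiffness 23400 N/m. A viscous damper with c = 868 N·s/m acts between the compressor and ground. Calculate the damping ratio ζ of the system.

ω_n = √(k/m) = √(23400/45.6) = 22.65 rad/s.
Critical damping c_c = 2√(k·m) = 2√(23400 × 45.6) = 2066 N·s/m, so ζ = c/c_c = 868/2066 = 0.4201.

0.420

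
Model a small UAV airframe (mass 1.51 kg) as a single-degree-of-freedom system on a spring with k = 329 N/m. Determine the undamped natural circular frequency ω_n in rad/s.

ω_n = √(k/m) = √(329.0/1.51) = √217.9 = 14.76 rad/s.

14.8 rad/s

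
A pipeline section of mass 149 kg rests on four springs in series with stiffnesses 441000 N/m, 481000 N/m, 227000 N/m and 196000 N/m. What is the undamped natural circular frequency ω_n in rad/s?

Series springs: 1/k_eq = 1/441000 + 1/481000 + 1/227000 + 1/196000 = 1.385×10^-5, so k_eq = 72180 N/m.
ω_n = √(k_eq/m) = √(72180/149) = √484.4 = 22.01 rad/s.

22.0 rad/s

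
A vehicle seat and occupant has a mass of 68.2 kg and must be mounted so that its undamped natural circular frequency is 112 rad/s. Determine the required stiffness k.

856000 N/m

k = m·ω_n² = 68.2 × 112.0² = 68.2 × 12540 = 855500 N/m.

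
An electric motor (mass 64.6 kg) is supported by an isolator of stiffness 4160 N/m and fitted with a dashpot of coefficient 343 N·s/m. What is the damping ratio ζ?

0.331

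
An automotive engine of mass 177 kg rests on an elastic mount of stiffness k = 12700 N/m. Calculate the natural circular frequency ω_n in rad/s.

ω_n = √(k/m) = √(12700/177) = √71.75 = 8.471 rad/s.

8.47 rad/s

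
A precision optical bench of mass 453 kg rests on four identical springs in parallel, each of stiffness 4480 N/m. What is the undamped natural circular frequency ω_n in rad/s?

6.29 rad/s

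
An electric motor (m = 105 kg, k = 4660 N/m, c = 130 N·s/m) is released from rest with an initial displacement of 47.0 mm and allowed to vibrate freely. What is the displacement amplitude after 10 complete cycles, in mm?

ζ = c/(2√(km)) = 130/(2√(4660 × 105)) = 130/1399 = 0.09292.
Logarithmic decrement δ = 2πζ/√(1 − ζ²) = 2π × 0.09292/√(1 − 0.00863) = 0.5864.
After n cycles, x_n/x₀ = e^(−nδ), so x_10 = 47.0 × e^(−10 × 0.5864) = 47.0 × 0.002840 = 0.1335 mm.

0.133 mm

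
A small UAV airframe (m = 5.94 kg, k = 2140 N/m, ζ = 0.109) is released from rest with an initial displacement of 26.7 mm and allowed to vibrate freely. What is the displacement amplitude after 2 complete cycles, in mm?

Logarithmic decrement δ = 2πζ/√(1 − ζ²) = 2π × 0.1090/√(1 − 0.0119) = 0.6890.
After n cycles, x_n/x₀ = e^(−nδ), so x_2 = 26.7 × e^(−2 × 0.6890) = 26.7 × 0.2521 = 6.731 mm.

6.73 mm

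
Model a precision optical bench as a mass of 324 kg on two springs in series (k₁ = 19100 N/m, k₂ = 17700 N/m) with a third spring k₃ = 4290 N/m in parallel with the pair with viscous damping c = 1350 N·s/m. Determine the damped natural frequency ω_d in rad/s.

6.10 rad/s

Series pair: k_s = k₁k₂/(k₁+k₂) = (19100)(17700)/(19100 + 17700) = 9187 N/m. In parallel with k₃: k_eq = 9187 + 4290 = 13480 N/m.
ω_n = √(k_eq/m) = √(13480/324) = 6.449 rad/s.
Critical damping c_c = 2√(k_eq·m) = 2√(13480 × 324) = 4179 N·s/m, so ζ = c/c_c = 1350/4179 = 0.3230.
ω_d = ω_n√(1 − ζ²) = 6.449 × √(1 − 0.104) = 6.104 rad/s.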